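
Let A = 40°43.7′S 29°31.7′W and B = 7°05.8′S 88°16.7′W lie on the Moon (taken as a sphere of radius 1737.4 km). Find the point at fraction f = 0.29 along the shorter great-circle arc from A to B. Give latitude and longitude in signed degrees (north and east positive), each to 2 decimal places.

-33.82°, -50.43°

The central angle between A and B is δ = 1.0807 rad.
With f = 0.29, the slerp weights are sin((1−f)δ)/sin δ = 0.7868 and sin(fδ)/sin δ = 0.3494.
Weighted sum of the unit vectors: (0.7868)·(0.6594,-0.3735,-0.6525) + (0.3494)·(0.0298,-0.9919,-0.1235) = (0.5292, -0.6405, -0.5565).
Converting back: φ = atan2(z, √(x²+y²)) = -33.82°, λ = atan2(y, x) = -50.43°.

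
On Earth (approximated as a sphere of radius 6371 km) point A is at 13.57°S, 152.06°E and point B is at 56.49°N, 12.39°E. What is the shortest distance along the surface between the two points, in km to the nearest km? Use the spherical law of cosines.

Let φ₁ = -0.2368 rad, φ₂ = 0.9859 rad, and Δλ = -2.4377 rad.
cos c = sin φ₁ sin φ₂ + cos φ₁ cos φ₂ cos Δλ = (-0.2346)(0.8338) + (0.9721)(0.5521)(-0.7623) = -0.60475,
so c = arccos(-0.60475) = 2.22025 rad.
Distance = R·c = 6371 × 2.2203 ≈ 14145 km.

14145 km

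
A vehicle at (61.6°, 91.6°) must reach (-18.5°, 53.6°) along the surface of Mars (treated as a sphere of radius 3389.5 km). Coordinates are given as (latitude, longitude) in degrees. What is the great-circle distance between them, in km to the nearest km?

5065 km

With latitudes φ₁ = 61.600°, φ₂ = -18.500° and longitude difference Δλ = -38.000°:
cos c = sin φ₁ sin φ₂ + cos φ₁ cos φ₂ cos Δλ = (0.8796)(-0.3173) + (0.4756)(0.9483)(0.7880) = 0.07631,
so c = arccos(0.07631) = 1.49441 rad.
Distance = R·c = 3389.5 × 1.4944 ≈ 5065 km.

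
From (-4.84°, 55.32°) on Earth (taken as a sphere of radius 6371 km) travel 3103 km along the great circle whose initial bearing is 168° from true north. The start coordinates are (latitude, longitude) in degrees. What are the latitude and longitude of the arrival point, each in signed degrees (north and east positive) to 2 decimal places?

-32.05°, 61.91°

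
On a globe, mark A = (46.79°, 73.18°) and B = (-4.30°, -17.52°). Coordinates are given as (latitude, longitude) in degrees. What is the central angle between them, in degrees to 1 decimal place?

Let φ₁ = 0.8166 rad, φ₂ = -0.0750 rad, and Δλ = -1.5830 rad.
cos c = sin φ₁ sin φ₂ + cos φ₁ cos φ₂ cos Δλ = (0.7288)(-0.0750) + (0.6847)(0.9972)(-0.0122) = -0.06299,
so c = arccos(-0.06299) = 1.63383 rad.
So the angular separation is 93.6°.

93.6°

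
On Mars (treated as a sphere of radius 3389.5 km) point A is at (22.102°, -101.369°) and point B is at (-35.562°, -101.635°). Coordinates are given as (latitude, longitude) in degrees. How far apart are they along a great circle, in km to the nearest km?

3411 km

With latitudes φ₁ = 22.102°, φ₂ = -35.562° and longitude difference Δλ = -0.266°:
Haversine: a = sin²(Δφ/2) + cos φ₁ cos φ₂ sin²(Δλ/2) = 0.2326 + (0.9265)(0.8135)(0.0000) = 0.23256.
Central angle c = 2·arcsin(√a) = 1.00644 rad.
Distance = R·c = 3389.5 × 1.0064 ≈ 3411 km.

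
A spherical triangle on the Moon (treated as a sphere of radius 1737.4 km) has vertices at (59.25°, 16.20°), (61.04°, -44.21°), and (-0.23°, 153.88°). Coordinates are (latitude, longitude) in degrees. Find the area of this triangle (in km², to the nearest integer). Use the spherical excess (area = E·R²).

Side lengths (central angles): a = 2.0530, b = 1.9622, c = 0.5070 rad; semiperimeter s = 2.2611.
By l'Huilier's theorem, tan(E/4) = √[tan(s/2) tan((s−a)/2) tan((s−b)/2) tan((s−c)/2)], giving spherical excess E = 0.7909 rad.
Area = E·R² = 0.7909 × (1737.4)² ≈ 2387498 km².

2387498 km²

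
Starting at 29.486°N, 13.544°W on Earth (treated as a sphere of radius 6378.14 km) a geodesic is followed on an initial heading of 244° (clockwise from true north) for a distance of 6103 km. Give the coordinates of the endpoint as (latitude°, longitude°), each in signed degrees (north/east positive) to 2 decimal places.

-1.62°, -60.85°

Angular distance δ = d/R = 6103/6378.14 = 0.95686 rad; initial bearing θ = 4.2586 rad.
sin φ₂ = sin φ₁ cos δ + cos φ₁ sin δ cos θ = (0.4922)(0.5761) + (0.8705)(0.8174)(-0.4384) = -0.0284, so φ₂ = -1.62°.
Δλ = atan2(sin θ sin δ cos φ₁, cos δ − sin φ₁ sin φ₂) = atan2(-0.6395, 0.5900) = -47.304°.
λ₂ = -13.544° − 47.304° = -60.85°.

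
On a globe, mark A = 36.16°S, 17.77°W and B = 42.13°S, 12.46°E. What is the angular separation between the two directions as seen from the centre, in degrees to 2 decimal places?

24.06°

In radians: φ₁ = -0.6311, φ₂ = -0.7353, Δλ = 30.230° = 0.5276 rad.
cos c = sin φ₁ sin φ₂ + cos φ₁ cos φ₂ cos Δλ = (-0.5900)(-0.6708) + (0.8074)(0.7416)(0.8640) = 0.91315,
so c = arccos(0.91315) = 0.41985 rad.
So the angular separation is 24.06°.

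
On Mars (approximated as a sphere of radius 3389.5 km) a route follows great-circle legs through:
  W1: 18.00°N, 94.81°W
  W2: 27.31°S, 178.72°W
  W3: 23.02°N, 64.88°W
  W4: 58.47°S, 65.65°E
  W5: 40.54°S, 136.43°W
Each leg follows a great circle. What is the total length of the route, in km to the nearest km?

Leg W1→W2: central angle 1.6229 rad, distance 5501.0 km.
Leg W2→W3: central angle 2.1059 rad, distance 7138.0 km.
Leg W3→W4: central angle 2.2732 rad, distance 7705.2 km.
Leg W4→W5: central angle 1.3840 rad, distance 4690.9 km.
Total: 5501.0 + 7138.0 + 7705.2 + 4690.9 ≈ 25035 km.

25035 km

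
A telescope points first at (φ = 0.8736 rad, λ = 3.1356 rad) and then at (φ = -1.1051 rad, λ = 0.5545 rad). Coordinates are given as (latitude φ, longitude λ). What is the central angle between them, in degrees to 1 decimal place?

158.3°

In radians: φ₁ = 0.8736, φ₂ = -1.1051, Δλ = -147.886° = -2.5811 rad.
cos c = sin φ₁ sin φ₂ + cos φ₁ cos φ₂ cos Δλ = (0.7666)(-0.8935) + (0.6421)(0.4490)(-0.8470) = -0.92921,
so c = arccos(-0.92921) = 2.76306 rad.
So the angular separation is 158.3°.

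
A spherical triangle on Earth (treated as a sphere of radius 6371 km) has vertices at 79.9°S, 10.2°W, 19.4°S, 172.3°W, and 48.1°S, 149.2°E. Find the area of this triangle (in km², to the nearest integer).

13887035 km²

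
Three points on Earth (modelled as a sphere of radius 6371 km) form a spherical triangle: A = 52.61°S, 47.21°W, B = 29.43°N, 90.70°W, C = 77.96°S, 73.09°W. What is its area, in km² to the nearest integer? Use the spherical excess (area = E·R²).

Side lengths (central angles): a = 1.8832, b = 0.4712, c = 1.5775 rad; semiperimeter s = 1.9660.
By l'Huilier's theorem, tan(E/4) = √[tan(s/2) tan((s−a)/2) tan((s−b)/2) tan((s−c)/2)], giving spherical excess E = 0.4241 rad.
Area = E·R² = 0.4241 × (6371)² ≈ 17213484 km².

17213484 km²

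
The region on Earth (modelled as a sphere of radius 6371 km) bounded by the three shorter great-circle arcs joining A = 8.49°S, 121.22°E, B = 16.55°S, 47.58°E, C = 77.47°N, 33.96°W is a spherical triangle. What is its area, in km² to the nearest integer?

Side lengths (central angles): a = 1.8209, b = 1.9165, c = 1.2566 rad; semiperimeter s = 2.4970.
By l'Huilier's theorem, tan(E/4) = √[tan(s/2) tan((s−a)/2) tan((s−b)/2) tan((s−c)/2)], giving spherical excess E = 1.7701 rad.
Area = E·R² = 1.7701 × (6371)² ≈ 71846332 km².

71846332 km²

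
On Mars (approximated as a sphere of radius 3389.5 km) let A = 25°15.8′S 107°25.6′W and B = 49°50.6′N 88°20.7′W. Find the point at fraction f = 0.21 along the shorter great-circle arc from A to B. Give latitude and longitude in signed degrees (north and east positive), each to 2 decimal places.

Central angle δ = 1.3439 rad. Interpolating on the sphere with fraction f = 0.21:
P = [sin((1−f)δ)·A + sin(fδ)·B] / sin δ = 0.8961·A + 0.2858·B in Cartesian coordinates,
giving P = (-0.2374, -0.9575, -0.1640), i.e. latitude -9.44°, longitude -103.92°.

-9.44°, -103.92°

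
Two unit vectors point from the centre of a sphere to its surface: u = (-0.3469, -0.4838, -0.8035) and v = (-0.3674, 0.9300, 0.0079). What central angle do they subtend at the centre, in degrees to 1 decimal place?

109.2°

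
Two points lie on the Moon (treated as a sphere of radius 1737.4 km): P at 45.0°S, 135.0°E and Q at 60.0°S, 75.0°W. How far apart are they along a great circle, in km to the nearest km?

2188 km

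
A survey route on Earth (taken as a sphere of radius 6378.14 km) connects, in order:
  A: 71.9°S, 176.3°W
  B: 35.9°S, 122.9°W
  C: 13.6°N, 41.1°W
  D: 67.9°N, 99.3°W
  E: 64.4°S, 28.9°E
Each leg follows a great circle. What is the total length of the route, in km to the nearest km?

Leg A→B: central angle 0.7850 rad, distance 5006.7 km.
Leg B→C: central angle 1.5964 rad, distance 10182.0 km.
Leg C→D: central angle 1.1477 rad, distance 7320.4 km.
Leg D→E: central angle 2.7822 rad, distance 17745.1 km.
Total: 5006.7 + 10182.0 + 7320.4 + 17745.1 ≈ 40254 km.

40254 km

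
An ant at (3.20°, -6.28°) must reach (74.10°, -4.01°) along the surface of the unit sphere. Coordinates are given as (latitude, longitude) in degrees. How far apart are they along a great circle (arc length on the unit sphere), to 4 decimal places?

1.2377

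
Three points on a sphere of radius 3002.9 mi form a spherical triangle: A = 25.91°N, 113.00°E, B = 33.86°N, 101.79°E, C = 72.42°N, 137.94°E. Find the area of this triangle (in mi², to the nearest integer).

735398 mi²

Side lengths (central angles): a = 0.7471, b = 0.8461, c = 0.2189 rad; semiperimeter s = 0.9061.
By l'Huilier's theorem, tan(E/4) = √[tan(s/2) tan((s−a)/2) tan((s−b)/2) tan((s−c)/2)], giving spherical excess E = 0.0816 rad.
Area = E·R² = 0.0816 × (3002.9)² ≈ 735398 mi².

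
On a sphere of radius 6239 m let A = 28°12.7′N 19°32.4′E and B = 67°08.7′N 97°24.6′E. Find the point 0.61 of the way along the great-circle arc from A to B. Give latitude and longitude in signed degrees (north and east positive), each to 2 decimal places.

58.13°, 49.15°

Central angle δ = 1.0385 rad. Interpolating on the sphere with fraction f = 0.61:
P = [sin((1−f)δ)·A + sin(fδ)·B] / sin δ = 0.4573·A + 0.6870·B in Cartesian coordinates,
giving P = (0.3454, 0.3994, 0.8492), i.e. latitude 58.13°, longitude 49.15°.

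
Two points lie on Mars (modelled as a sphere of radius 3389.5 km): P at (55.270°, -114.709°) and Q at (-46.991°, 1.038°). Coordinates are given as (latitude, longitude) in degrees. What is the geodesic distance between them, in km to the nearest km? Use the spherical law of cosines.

With latitudes φ₁ = 55.270°, φ₂ = -46.991° and longitude difference Δλ = 115.747°:
cos c = sin φ₁ sin φ₂ + cos φ₁ cos φ₂ cos Δλ = (0.8218)(-0.7312) + (0.5697)(0.6821)(-0.4344) = -0.76978,
so c = arccos(-0.76978) = 2.44930 rad.
Distance = R·c = 3389.5 × 2.4493 ≈ 8302 km.

8302 km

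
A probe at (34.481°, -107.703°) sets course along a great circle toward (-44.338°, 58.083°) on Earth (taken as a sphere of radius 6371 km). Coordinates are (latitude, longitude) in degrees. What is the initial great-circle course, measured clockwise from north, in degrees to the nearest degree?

136°

Δλ = 165.786° = 2.8935 rad.
y = sin Δλ · cos φ₂ = (0.2455)(0.7152) = 0.1756
x = cos φ₁ sin φ₂ − sin φ₁ cos φ₂ cos Δλ = (0.8243)(-0.6989) − (0.5661)(0.7152)(-0.9694) = -0.1836
θ = atan2(y, x) = 136.27°, so the bearing is 136°.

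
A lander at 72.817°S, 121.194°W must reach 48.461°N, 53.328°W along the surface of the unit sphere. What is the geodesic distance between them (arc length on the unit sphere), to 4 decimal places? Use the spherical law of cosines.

2.2670

With latitudes φ₁ = -72.817°, φ₂ = 48.461° and longitude difference Δλ = 67.866°:
cos c = sin φ₁ sin φ₂ + cos φ₁ cos φ₂ cos Δλ = (-0.9554)(0.7485) + (0.2954)(0.6631)(0.3768) = -0.64128,
so c = arccos(-0.64128) = 2.26697 rad.
On the unit sphere the arc length equals the central angle: 2.2670.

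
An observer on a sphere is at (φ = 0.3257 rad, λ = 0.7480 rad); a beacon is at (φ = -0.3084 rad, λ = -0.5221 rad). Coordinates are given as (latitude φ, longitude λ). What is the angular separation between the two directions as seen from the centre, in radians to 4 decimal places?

1.3997 rad

Let φ₁ = 0.3257 rad, φ₂ = -0.3084 rad, and Δλ = -1.2701 rad.
Haversine: a = sin²(Δφ/2) + cos φ₁ cos φ₂ sin²(Δλ/2) = 0.0972 + (0.9474)(0.9528)(0.3519) = 0.41487.
Central angle c = 2·arcsin(√a) = 1.39971 rad.
So the angular separation is 1.3997 rad.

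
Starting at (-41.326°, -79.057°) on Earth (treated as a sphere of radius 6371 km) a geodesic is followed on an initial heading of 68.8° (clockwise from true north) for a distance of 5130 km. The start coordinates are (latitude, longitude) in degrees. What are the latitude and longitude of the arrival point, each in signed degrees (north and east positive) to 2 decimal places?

-15.18°, -34.91°

Angular distance δ = d/R = 5130/6371 = 0.80521 rad; initial bearing θ = 1.2008 rad.
sin φ₂ = sin φ₁ cos δ + cos φ₁ sin δ cos θ = (-0.6603)(0.6930) + (0.7510)(0.7210)(0.3616) = -0.2618, so φ₂ = -15.18°.
Δλ = atan2(sin θ sin δ cos φ₁, cos δ − sin φ₁ sin φ₂) = atan2(0.5048, 0.5201) = 44.145°.
λ₂ = -79.057° + 44.145° = -34.91°.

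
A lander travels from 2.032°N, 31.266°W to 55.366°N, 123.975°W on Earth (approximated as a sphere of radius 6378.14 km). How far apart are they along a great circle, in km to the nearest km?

Let φ₁ = 0.0355 rad, φ₂ = 0.9663 rad, and Δλ = -1.6181 rad.
Haversine: a = sin²(Δφ/2) + cos φ₁ cos φ₂ sin²(Δλ/2) = 0.2014 + (0.9994)(0.5683)(0.5236) = 0.49883.
Central angle c = 2·arcsin(√a) = 1.56847 rad.
Distance = R·c = 6378.14 × 1.5685 ≈ 10004 km.

10004 km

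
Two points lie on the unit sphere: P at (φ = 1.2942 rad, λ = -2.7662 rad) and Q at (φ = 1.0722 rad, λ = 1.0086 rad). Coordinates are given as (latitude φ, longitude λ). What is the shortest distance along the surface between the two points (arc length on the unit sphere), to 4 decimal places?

Let φ₁ = 1.2942 rad, φ₂ = 1.0722 rad, and Δλ = -2.5084 rad.
Haversine: a = sin²(Δφ/2) + cos φ₁ cos φ₂ sin²(Δλ/2) = 0.0123 + (0.2731)(0.4782)(0.9031) = 0.13020.
Central angle c = 2·arcsin(√a) = 0.73832 rad.
On the unit sphere the arc length equals the central angle: 0.7383.

0.7383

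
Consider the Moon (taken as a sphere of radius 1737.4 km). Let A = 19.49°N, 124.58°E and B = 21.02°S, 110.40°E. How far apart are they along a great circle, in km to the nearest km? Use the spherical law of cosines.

1298 km

In radians: φ₁ = 0.3402, φ₂ = -0.3669, Δλ = -14.180° = -0.2475 rad.
cos c = sin φ₁ sin φ₂ + cos φ₁ cos φ₂ cos Δλ = (0.3336)(-0.3587) + (0.9427)(0.9335)(0.9695) = 0.73348,
so c = arccos(0.73348) = 0.74737 rad.
Distance = R·c = 1737.4 × 0.7474 ≈ 1298 km.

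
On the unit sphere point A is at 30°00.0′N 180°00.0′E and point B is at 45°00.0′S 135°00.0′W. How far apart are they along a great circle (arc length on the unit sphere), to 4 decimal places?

In radians: φ₁ = 0.5236, φ₂ = -0.7854, Δλ = 45.000° = 0.7854 rad.
Haversine: a = sin²(Δφ/2) + cos φ₁ cos φ₂ sin²(Δλ/2) = 0.3706 + (0.8660)(0.7071)(0.1464) = 0.46027.
Central angle c = 2·arcsin(√a) = 1.49125 rad.
On the unit sphere the arc length equals the central angle: 1.4913.

1.4913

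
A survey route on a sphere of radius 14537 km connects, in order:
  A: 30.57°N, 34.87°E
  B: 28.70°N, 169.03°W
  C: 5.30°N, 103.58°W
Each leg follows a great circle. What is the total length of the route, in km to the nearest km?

46296 km

Leg A→B: central angle 2.0334 rad, distance 29558.8 km.
Leg B→C: central angle 1.1514 rad, distance 16737.4 km.
Total: 29558.8 + 16737.4 ≈ 46296 km.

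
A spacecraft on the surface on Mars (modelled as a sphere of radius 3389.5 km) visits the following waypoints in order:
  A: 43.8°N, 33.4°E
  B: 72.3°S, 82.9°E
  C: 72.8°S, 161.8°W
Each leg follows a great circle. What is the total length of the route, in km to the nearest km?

8902 km

Leg A→B: central angle 2.1140 rad, distance 7165.3 km.
Leg B→C: central angle 0.5123 rad, distance 1736.3 km.
Total: 7165.3 + 1736.3 ≈ 8902 km.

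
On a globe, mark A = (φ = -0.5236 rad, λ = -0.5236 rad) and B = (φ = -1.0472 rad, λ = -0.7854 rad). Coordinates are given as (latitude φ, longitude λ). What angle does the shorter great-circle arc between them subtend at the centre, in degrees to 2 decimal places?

31.65°

In radians: φ₁ = -0.5236, φ₂ = -1.0472, Δλ = -15.000° = -0.2618 rad.
Haversine: a = sin²(Δφ/2) + cos φ₁ cos φ₂ sin²(Δλ/2) = 0.0670 + (0.8660)(0.5000)(0.0170) = 0.07436.
Central angle c = 2·arcsin(√a) = 0.55239 rad.
So the angular separation is 31.65°.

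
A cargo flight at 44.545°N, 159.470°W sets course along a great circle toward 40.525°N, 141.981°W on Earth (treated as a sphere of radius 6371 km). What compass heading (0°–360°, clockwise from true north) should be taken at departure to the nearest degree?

Δλ = 17.489° = 0.3052 rad.
y = sin Δλ · cos φ₂ = (0.3005)(0.7601) = 0.2284
x = cos φ₁ sin φ₂ − sin φ₁ cos φ₂ cos Δλ = (0.7127)(0.6498) − (0.7015)(0.7601)(0.9538) = -0.0455
θ = atan2(y, x) = 101.25°, so the bearing is 101°.

101°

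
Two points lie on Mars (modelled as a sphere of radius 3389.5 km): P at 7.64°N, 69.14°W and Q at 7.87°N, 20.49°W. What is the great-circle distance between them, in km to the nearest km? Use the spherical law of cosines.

2850 km

Let φ₁ = 0.1333 rad, φ₂ = 0.1374 rad, and Δλ = 0.8491 rad.
cos c = sin φ₁ sin φ₂ + cos φ₁ cos φ₂ cos Δλ = (0.1329)(0.1369) + (0.9911)(0.9906)(0.6607) = 0.66683,
so c = arccos(0.66683) = 0.84085 rad.
Distance = R·c = 3389.5 × 0.8409 ≈ 2850 km.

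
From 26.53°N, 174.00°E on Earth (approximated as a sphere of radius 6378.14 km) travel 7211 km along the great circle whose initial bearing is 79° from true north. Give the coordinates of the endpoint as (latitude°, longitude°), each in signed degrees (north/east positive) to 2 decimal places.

Angular distance δ = d/R = 7211/6378.14 = 1.13058 rad; initial bearing θ = 1.3788 rad.
sin φ₂ = sin φ₁ cos δ + cos φ₁ sin δ cos θ = (0.4467)(0.4261) + (0.8947)(0.9047)(0.1908) = 0.3448, so φ₂ = 20.17°.
Δλ = atan2(sin θ sin δ cos φ₁, cos δ − sin φ₁ sin φ₂) = atan2(0.7945, 0.2721) = 71.093°.
λ₂ = 174.000° + 71.093° = 245.09° → -114.91° after wrapping to (−180°, 180°].

20.17°, -114.91°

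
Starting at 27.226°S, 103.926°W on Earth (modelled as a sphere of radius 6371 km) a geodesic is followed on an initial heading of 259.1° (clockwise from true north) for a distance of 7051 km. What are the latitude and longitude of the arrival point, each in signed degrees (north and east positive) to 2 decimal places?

-20.80°, -173.87°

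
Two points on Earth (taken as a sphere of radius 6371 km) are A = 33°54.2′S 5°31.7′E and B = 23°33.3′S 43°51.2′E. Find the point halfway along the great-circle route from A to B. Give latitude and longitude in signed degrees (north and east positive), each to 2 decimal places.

Central angle δ = 0.6098 rad. Interpolating on the sphere with fraction f = 0.5:
P = [sin((1−f)δ)·A + sin(fδ)·B] / sin δ = 0.5242·A + 0.5242·B in Cartesian coordinates,
giving P = (0.7795, 0.3748, -0.5019), i.e. latitude -30.12°, longitude 25.68°.

-30.12°, 25.68°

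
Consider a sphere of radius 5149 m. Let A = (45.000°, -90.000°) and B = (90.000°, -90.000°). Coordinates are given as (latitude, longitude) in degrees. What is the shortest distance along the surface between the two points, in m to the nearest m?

With latitudes φ₁ = 45.000°, φ₂ = 90.000° and longitude difference Δλ = 0.000°:
Haversine: a = sin²(Δφ/2) + cos φ₁ cos φ₂ sin²(Δλ/2) = 0.1464 + (0.7071)(0.0000)(0.0000) = 0.14645.
Central angle c = 2·arcsin(√a) = 0.78540 rad.
Distance = R·c = 5149 × 0.7854 ≈ 4044 m.

4044 m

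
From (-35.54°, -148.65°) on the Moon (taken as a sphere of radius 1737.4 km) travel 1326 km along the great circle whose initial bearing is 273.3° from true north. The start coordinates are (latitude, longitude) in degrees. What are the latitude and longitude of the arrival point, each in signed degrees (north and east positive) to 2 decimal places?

-22.81°, 162.88°

Angular distance δ = d/R = 1326/1737.4 = 0.76321 rad; initial bearing θ = 4.7700 rad.
sin φ₂ = sin φ₁ cos δ + cos φ₁ sin δ cos θ = (-0.5813)(0.7226) + (0.8137)(0.6912)(0.0576) = -0.3877, so φ₂ = -22.81°.
Δλ = atan2(sin θ sin δ cos φ₁, cos δ − sin φ₁ sin φ₂) = atan2(-0.5615, 0.4973) = -48.473°.
λ₂ = -148.650° − 48.473° = -197.12° → 162.88° after wrapping to (−180°, 180°].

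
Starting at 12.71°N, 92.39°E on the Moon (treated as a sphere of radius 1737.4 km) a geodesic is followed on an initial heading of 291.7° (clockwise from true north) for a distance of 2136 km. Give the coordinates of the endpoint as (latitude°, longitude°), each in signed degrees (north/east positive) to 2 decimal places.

Angular distance δ = d/R = 2136/1737.4 = 1.22942 rad; initial bearing θ = 5.0911 rad.
sin φ₂ = sin φ₁ cos δ + cos φ₁ sin δ cos θ = (0.2200)(0.3348) + (0.9755)(0.9423)(0.3697) = 0.4135, so φ₂ = 24.43°.
Δλ = atan2(sin θ sin δ cos φ₁, cos δ − sin φ₁ sin φ₂) = atan2(-0.8541, 0.2438) = -74.068°.
λ₂ = 92.390° − 74.068° = 18.32°.

24.43°, 18.32°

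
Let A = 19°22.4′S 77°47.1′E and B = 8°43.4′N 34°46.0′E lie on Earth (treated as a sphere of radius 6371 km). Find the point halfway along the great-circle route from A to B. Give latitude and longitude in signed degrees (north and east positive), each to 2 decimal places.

-5.72°, 55.75°

The central angle between A and B is δ = 0.8874 rad.
With f = 0.5, the slerp weights are sin((1−f)δ)/sin δ = 0.5536 and sin(fδ)/sin δ = 0.5536.
Weighted sum of the unit vectors: (0.5536)·(0.1996,0.9220,-0.3317) + (0.5536)·(0.8120,0.5636,0.1517) = (0.5600, 0.8225, -0.0997).
Converting back: φ = atan2(z, √(x²+y²)) = -5.72°, λ = atan2(y, x) = 55.75°.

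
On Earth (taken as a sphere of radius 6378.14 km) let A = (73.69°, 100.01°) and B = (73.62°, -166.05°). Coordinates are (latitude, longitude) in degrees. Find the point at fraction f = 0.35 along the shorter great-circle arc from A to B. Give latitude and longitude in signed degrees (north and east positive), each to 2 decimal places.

78.16°, 129.49°

Central angle δ = 0.4144 rad. Interpolating on the sphere with fraction f = 0.35:
P = [sin((1−f)δ)·A + sin(fδ)·B] / sin δ = 0.6609·A + 0.3590·B in Cartesian coordinates,
giving P = (-0.1305, 0.1584, 0.9787), i.e. latitude 78.16°, longitude 129.49°.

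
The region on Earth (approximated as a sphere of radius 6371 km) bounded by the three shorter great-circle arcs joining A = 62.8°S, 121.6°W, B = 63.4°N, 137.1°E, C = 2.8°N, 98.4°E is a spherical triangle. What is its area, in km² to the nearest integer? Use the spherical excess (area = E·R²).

101828870 km²

Side lengths (central angles): a = 1.1672, b = 1.9749, c = 2.5596 rad; semiperimeter s = 2.8509.
By l'Huilier's theorem, tan(E/4) = √[tan(s/2) tan((s−a)/2) tan((s−b)/2) tan((s−c)/2)], giving spherical excess E = 2.5087 rad.
Area = E·R² = 2.5087 × (6371)² ≈ 101828870 km².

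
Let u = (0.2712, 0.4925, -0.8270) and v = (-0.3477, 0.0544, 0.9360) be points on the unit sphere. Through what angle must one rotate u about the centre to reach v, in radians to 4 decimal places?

u·v = -0.8416; |u| = 1.0000, |v| = 1.0000.
cos θ = (u·v)/(|u||v|) = -0.8416, so θ = 2.5710 rad.

2.5710 rad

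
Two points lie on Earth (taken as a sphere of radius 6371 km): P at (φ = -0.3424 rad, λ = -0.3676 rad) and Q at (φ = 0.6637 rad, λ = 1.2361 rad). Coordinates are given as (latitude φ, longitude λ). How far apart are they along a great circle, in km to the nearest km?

In radians: φ₁ = -0.3424, φ₂ = 0.6637, Δλ = 91.885° = 1.6037 rad.
cos c = sin φ₁ sin φ₂ + cos φ₁ cos φ₂ cos Δλ = (-0.3357)(0.6160) + (0.9420)(0.7877)(-0.0329) = -0.23124,
so c = arccos(-0.23124) = 1.80415 rad.
Distance = R·c = 6371 × 1.8042 ≈ 11494 km.

11494 km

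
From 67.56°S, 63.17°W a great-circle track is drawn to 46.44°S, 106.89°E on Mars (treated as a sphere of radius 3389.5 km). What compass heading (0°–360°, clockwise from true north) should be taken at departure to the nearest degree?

With φ₁ = -1.1791, φ₂ = -0.8105, Δλ = 2.9681 rad, the forward-azimuth formula gives
θ = atan2( sin Δλ cos φ₂ , cos φ₁ sin φ₂ − sin φ₁ cos φ₂ cos Δλ ) = atan2(0.1190, -0.9040) = 172.50°.
So the initial bearing is 173°.

173°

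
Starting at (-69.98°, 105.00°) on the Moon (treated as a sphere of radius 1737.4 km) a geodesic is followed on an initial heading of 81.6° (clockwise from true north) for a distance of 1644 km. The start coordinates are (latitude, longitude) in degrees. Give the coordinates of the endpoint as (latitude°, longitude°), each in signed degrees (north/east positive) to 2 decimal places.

Angular distance δ = d/R = 1644/1737.4 = 0.94624 rad; initial bearing θ = 1.4242 rad.
sin φ₂ = sin φ₁ cos δ + cos φ₁ sin δ cos θ = (-0.9396)(0.5847) + (0.3423)(0.8112)(0.1461) = -0.5088, so φ₂ = -30.59°.
Δλ = atan2(sin θ sin δ cos φ₁, cos δ − sin φ₁ sin φ₂) = atan2(0.2747, 0.1067) = 68.784°.
λ₂ = 105.000° + 68.784° = 173.78°.

-30.59°, 173.78°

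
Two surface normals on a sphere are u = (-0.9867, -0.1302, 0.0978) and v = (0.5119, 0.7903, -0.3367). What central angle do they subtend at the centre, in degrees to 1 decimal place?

u·v = -0.6409; |u| = 1.0000, |v| = 1.0000.
cos θ = (u·v)/(|u||v|) = -0.6409, so θ = 129.9°.

129.9°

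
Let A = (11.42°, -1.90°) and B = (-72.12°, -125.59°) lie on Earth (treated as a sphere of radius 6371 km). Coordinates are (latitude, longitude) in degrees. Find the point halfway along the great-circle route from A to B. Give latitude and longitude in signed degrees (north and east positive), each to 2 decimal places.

-41.59°, -19.41°

Central angle δ = 1.9341 rad. Interpolating on the sphere with fraction f = 0.5:
P = [sin((1−f)δ)·A + sin(fδ)·B] / sin δ = 0.8807·A + 0.8807·B in Cartesian coordinates,
giving P = (0.7054, -0.2485, -0.6638), i.e. latitude -41.59°, longitude -19.41°.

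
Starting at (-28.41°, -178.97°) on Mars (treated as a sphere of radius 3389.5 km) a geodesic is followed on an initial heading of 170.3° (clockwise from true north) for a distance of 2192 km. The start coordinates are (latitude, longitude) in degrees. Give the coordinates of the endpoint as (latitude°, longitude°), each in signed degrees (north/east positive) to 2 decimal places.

-64.44°, -165.36°

Angular distance δ = d/R = 2192/3389.5 = 0.64670 rad; initial bearing θ = 2.9723 rad.
sin φ₂ = sin φ₁ cos δ + cos φ₁ sin δ cos θ = (-0.4758)(0.7981) + (0.8796)(0.6026)(-0.9857) = -0.9021, so φ₂ = -64.44°.
Δλ = atan2(sin θ sin δ cos φ₁, cos δ − sin φ₁ sin φ₂) = atan2(0.0893, 0.3689) = 13.609°.
λ₂ = -178.970° + 13.609° = -165.36°.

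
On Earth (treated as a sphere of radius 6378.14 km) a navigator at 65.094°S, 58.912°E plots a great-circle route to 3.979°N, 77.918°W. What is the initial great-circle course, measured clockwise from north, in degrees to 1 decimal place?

227.3°

With φ₁ = -1.1361, φ₂ = 0.0694, Δλ = -2.3881 rad, the forward-azimuth formula gives
θ = atan2( sin Δλ cos φ₂ , cos φ₁ sin φ₂ − sin φ₁ cos φ₂ cos Δλ ) = atan2(-0.6825, -0.6307) = -132.74°.
Adding 360° brings this into [0°, 360°): 227.3°.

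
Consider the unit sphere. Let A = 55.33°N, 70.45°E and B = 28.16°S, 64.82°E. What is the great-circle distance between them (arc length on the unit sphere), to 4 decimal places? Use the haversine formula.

1.4596

In radians: φ₁ = 0.9657, φ₂ = -0.4915, Δλ = -5.630° = -0.0983 rad.
Haversine: a = sin²(Δφ/2) + cos φ₁ cos φ₂ sin²(Δλ/2) = 0.4433 + (0.5688)(0.8816)(0.0024) = 0.44452.
Central angle c = 2·arcsin(√a) = 1.45961 rad.
On the unit sphere the arc length equals the central angle: 1.4596.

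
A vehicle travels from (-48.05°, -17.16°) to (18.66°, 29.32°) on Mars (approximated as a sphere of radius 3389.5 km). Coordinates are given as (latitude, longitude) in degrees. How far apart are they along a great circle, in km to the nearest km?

In radians: φ₁ = -0.8386, φ₂ = 0.3257, Δλ = 46.480° = 0.8112 rad.
cos c = sin φ₁ sin φ₂ + cos φ₁ cos φ₂ cos Δλ = (-0.7437)(0.3200) + (0.6685)(0.9474)(0.6886) = 0.19817,
so c = arccos(0.19817) = 1.37131 rad.
Distance = R·c = 3389.5 × 1.3713 ≈ 4648 km.

4648 km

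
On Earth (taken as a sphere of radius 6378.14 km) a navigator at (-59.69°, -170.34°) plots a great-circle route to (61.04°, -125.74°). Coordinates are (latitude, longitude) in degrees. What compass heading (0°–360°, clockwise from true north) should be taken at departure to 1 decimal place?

With φ₁ = -1.0418, φ₂ = 1.0653, Δλ = 0.7784 rad, the forward-azimuth formula gives
θ = atan2( sin Δλ cos φ₂ , cos φ₁ sin φ₂ − sin φ₁ cos φ₂ cos Δλ ) = atan2(0.3400, 0.7392) = 24.70°.
So the initial bearing is 24.7°.

24.7°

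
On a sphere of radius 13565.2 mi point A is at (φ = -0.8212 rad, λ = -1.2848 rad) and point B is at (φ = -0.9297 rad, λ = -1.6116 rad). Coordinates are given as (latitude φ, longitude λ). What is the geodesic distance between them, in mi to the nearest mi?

With latitudes φ₁ = -47.051°, φ₂ = -53.268° and longitude difference Δλ = -18.724°:
cos c = sin φ₁ sin φ₂ + cos φ₁ cos φ₂ cos Δλ = (-0.7320)(-0.8014) + (0.6813)(0.5981)(0.9471) = 0.97255,
so c = arccos(0.97255) = 0.23483 rad.
Distance = R·c = 13565.2 × 0.2348 ≈ 3186 mi.

3186 mi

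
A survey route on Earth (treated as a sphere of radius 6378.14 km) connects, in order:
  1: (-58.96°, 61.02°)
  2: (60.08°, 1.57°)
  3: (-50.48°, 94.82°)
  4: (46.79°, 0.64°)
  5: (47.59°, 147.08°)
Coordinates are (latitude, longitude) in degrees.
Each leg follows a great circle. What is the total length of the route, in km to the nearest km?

52176 km

Leg 1→2: central angle 2.2292 rad, distance 14218.4 km.
Leg 2→3: central angle 2.3276 rad, distance 14845.6 km.
Leg 3→4: central angle 2.2068 rad, distance 14075.3 km.
Leg 4→5: central angle 1.4168 rad, distance 9036.8 km.
Total: 14218.4 + 14845.6 + 14075.3 + 9036.8 ≈ 52176 km.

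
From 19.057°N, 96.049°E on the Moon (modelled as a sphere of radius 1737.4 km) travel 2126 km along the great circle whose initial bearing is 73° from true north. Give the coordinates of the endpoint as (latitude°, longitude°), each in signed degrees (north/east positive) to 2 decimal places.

Angular distance δ = d/R = 2126/1737.4 = 1.22367 rad; initial bearing θ = 1.2741 rad.
sin φ₂ = sin φ₁ cos δ + cos φ₁ sin δ cos θ = (0.3265)(0.3402) + (0.9452)(0.9404)(0.2924) = 0.3709, so φ₂ = 21.77°.
Δλ = atan2(sin θ sin δ cos φ₁, cos δ − sin φ₁ sin φ₂) = atan2(0.8500, 0.2191) = 75.547°.
λ₂ = 96.049° + 75.547° = 171.60°.

21.77°, 171.60°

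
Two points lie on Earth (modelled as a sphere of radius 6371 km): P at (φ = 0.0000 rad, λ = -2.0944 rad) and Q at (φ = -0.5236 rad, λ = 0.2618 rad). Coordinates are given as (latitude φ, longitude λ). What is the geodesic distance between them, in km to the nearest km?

14206 km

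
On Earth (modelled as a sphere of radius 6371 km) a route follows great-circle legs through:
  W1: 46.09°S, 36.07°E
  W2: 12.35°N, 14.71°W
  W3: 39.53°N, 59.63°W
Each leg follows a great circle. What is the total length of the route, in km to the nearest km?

Leg W1→W2: central angle 1.2930 rad, distance 8237.4 km.
Leg W2→W3: central angle 0.8371 rad, distance 5333.0 km.
Total: 8237.4 + 5333.0 ≈ 13570 km.

13570 km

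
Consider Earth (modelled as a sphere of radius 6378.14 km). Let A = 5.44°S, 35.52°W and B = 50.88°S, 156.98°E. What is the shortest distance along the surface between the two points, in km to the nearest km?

In radians: φ₁ = -0.0949, φ₂ = -0.8880, Δλ = -167.500° = -2.9234 rad.
cos c = sin φ₁ sin φ₂ + cos φ₁ cos φ₂ cos Δλ = (-0.0948)(-0.7758) + (0.9955)(0.6309)(-0.9763) = -0.53967,
so c = arccos(-0.53967) = 2.14084 rad.
Distance = R·c = 6378.14 × 2.1408 ≈ 13655 km.

13655 km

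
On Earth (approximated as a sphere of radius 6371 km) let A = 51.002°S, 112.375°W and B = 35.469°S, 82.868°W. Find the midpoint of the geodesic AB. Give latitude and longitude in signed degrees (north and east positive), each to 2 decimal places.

Central angle δ = 0.4579 rad. Interpolating on the sphere with fraction f = 0.5:
P = [sin((1−f)δ)·A + sin(fδ)·B] / sin δ = 0.5134·A + 0.5134·B in Cartesian coordinates,
giving P = (-0.0711, -0.7136, -0.6969), i.e. latitude -44.18°, longitude -95.69°.

-44.18°, -95.69°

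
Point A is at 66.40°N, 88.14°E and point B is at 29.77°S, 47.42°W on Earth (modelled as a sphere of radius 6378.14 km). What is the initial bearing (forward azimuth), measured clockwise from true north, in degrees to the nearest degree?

Δλ = -135.560° = -2.3660 rad.
y = sin Δλ · cos φ₂ = (-0.7002)(0.8680) = -0.6078
x = cos φ₁ sin φ₂ − sin φ₁ cos φ₂ cos Δλ = (0.4003)(-0.4965) − (0.9164)(0.8680)(-0.7140) = 0.3691
θ = atan2(y, x) = -58.73°; adding 360° gives 301°.

301°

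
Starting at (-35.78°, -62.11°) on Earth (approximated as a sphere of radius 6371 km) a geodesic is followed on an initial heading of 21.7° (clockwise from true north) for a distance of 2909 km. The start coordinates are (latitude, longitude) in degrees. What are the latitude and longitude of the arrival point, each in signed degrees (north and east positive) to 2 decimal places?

Angular distance δ = d/R = 2909/6371 = 0.45660 rad; initial bearing θ = 0.3787 rad.
sin φ₂ = sin φ₁ cos δ + cos φ₁ sin δ cos θ = (-0.5847)(0.8976) + (0.8113)(0.4409)(0.9291) = -0.1924, so φ₂ = -11.10°.
Δλ = atan2(sin θ sin δ cos φ₁, cos δ − sin φ₁ sin φ₂) = atan2(0.1323, 0.7850) = 9.563°.
λ₂ = -62.110° + 9.563° = -52.55°.

-11.10°, -52.55°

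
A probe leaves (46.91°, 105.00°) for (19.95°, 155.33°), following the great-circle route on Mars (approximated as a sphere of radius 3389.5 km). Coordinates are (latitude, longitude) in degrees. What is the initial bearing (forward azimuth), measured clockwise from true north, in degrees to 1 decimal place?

105.8°

Δλ = 50.330° = 0.8784 rad.
y = sin Δλ · cos φ₂ = (0.7697)(0.9400) = 0.7235
x = cos φ₁ sin φ₂ − sin φ₁ cos φ₂ cos Δλ = (0.6831)(0.3412) − (0.7303)(0.9400)(0.6384) = -0.2051
θ = atan2(y, x) = 105.83°, so the bearing is 105.8°.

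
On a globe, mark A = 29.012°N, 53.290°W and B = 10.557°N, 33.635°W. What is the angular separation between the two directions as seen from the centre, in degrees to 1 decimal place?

Let φ₁ = 0.5064 rad, φ₂ = 0.1843 rad, and Δλ = 0.3430 rad.
cos c = sin φ₁ sin φ₂ + cos φ₁ cos φ₂ cos Δλ = (0.4850)(0.1832) + (0.8745)(0.9831)(0.9417) = 0.89848,
so c = arccos(0.89848) = 0.45450 rad.
So the angular separation is 26.0°.

26.0°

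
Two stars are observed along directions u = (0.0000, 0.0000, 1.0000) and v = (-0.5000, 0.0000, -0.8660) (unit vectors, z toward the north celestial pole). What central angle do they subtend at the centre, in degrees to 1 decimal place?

u·v = -0.8660; |u| = 1.0000, |v| = 1.0000.
cos θ = (u·v)/(|u||v|) = -0.8660, so θ = 150.0°.

150.0°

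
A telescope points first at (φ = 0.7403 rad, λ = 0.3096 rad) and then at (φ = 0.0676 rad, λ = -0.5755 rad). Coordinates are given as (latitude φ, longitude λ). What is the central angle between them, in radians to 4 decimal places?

1.0333 rad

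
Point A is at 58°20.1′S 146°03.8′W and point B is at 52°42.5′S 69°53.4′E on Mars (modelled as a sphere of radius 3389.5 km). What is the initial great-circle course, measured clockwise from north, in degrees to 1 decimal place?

Δλ = -144.047° = -2.5141 rad.
y = sin Δλ · cos φ₂ = (-0.5871)(0.6059) = -0.3557
x = cos φ₁ sin φ₂ − sin φ₁ cos φ₂ cos Δλ = (0.5250)(-0.7956) − (-0.8511)(0.6059)(-0.8095) = -0.8351
θ = atan2(y, x) = -156.93°; adding 360° gives 203.1°.

203.1°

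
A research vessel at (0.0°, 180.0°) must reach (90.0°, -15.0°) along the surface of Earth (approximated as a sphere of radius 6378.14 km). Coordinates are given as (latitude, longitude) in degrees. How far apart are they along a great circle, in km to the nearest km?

Let φ₁ = 0.0000 rad, φ₂ = 1.5708 rad, and Δλ = 2.8798 rad.
Haversine: a = sin²(Δφ/2) + cos φ₁ cos φ₂ sin²(Δλ/2) = 0.5000 + (1.0000)(0.0000)(0.9830) = 0.50000.
Central angle c = 2·arcsin(√a) = 1.57080 rad.
Distance = R·c = 6378.14 × 1.5708 ≈ 10019 km.

10019 km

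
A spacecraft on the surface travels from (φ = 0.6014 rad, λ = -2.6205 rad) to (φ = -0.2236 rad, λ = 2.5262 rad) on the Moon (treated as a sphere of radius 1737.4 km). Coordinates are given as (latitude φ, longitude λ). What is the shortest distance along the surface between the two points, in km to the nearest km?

2356 km

With latitudes φ₁ = 34.458°, φ₂ = -12.811° and longitude difference Δλ = -65.116°:
cos c = sin φ₁ sin φ₂ + cos φ₁ cos φ₂ cos Δλ = (0.5658)(-0.2217) + (0.8245)(0.9751)(0.4208) = 0.21286,
so c = arccos(0.21286) = 1.35630 rad.
Distance = R·c = 1737.4 × 1.3563 ≈ 2356 km.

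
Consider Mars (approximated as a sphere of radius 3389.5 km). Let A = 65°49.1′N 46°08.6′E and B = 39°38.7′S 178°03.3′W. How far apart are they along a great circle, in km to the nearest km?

In radians: φ₁ = 1.1487, φ₂ = -0.6919, Δλ = 135.802° = 2.3702 rad.
cos c = sin φ₁ sin φ₂ + cos φ₁ cos φ₂ cos Δλ = (0.9123)(-0.6380) + (0.4096)(0.7700)(-0.7169) = -0.80818,
so c = arccos(-0.80818) = 2.51185 rad.
Distance = R·c = 3389.5 × 2.5118 ≈ 8514 km.

8514 km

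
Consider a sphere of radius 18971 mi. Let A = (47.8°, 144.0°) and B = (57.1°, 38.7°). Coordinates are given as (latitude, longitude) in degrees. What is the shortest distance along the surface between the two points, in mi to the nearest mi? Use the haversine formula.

19298 mi

In radians: φ₁ = 0.8343, φ₂ = 0.9966, Δλ = -105.300° = -1.8378 rad.
Haversine: a = sin²(Δφ/2) + cos φ₁ cos φ₂ sin²(Δλ/2) = 0.0066 + (0.6717)(0.5432)(0.6319) = 0.23714.
Central angle c = 2·arcsin(√a) = 1.01724 rad.
Distance = R·c = 18971 × 1.0172 ≈ 19298 mi.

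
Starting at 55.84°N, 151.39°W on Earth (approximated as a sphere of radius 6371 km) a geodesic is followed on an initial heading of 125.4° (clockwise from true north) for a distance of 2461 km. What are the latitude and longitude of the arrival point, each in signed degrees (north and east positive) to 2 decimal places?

40.09°, -127.72°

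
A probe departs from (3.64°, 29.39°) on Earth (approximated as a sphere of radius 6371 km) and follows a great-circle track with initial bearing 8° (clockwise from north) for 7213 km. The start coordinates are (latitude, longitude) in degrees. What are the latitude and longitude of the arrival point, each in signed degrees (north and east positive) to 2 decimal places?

67.17°, 48.34°

Angular distance δ = d/R = 7213/6371 = 1.13216 rad; initial bearing θ = 0.1396 rad.
sin φ₂ = sin φ₁ cos δ + cos φ₁ sin δ cos θ = (0.0635)(0.4247) + (0.9980)(0.9053)(0.9903) = 0.9217, so φ₂ = 67.17°.
Δλ = atan2(sin θ sin δ cos φ₁, cos δ − sin φ₁ sin φ₂) = atan2(0.1257, 0.3662) = 18.952°.
λ₂ = 29.390° + 18.952° = 48.34°.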